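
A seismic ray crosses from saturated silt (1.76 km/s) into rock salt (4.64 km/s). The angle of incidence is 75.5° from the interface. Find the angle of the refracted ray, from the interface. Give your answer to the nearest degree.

Convert to the normal: θ₁ = 90° − 75.5° = 14.5°.
Snell's law: sin θ₂ = (V₂/V₁)·sin θ₁ = (4.64/1.76)·sin 14.5° = 0.6601.
θ₂ = arcsin 0.6601 = 41.31° from the normal.
From the interface: 90° − 41.31° = 48.69°.

49°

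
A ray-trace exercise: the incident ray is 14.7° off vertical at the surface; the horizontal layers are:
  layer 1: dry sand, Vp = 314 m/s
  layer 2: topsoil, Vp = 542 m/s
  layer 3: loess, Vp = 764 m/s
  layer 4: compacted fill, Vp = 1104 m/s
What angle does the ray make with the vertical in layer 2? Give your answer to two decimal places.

25.98°

Snell's law across each interface conserves sin θ / V, so sin θ_2 = V_2·sin θ₁/V₁.
sin θ_2 = 542 × sin 14.7° / 314 = 0.4380.
θ_2 = 25.98° from the vertical.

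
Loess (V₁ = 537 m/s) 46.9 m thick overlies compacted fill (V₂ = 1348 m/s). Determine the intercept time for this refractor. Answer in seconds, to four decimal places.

tᵢ = 2h·√(V₂²−V₁²)/(V₁V₂).
√(V₂²−V₁²) = √(1348²−537²) = 1236.4 m/s.
tᵢ = 2·46.9·1236.4/(537·1348) = 0.16022 s.

0.1602 s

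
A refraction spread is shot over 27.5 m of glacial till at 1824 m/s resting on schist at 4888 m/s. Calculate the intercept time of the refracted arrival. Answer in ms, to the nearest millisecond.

tᵢ = 2h·√(V₂²−V₁²)/(V₁V₂).
√(V₂²−V₁²) = √(4888²−1824²) = 4534.9 m/s.
tᵢ = 2·27.5·4534.9/(1824·4888) = 0.02798 s.

28 ms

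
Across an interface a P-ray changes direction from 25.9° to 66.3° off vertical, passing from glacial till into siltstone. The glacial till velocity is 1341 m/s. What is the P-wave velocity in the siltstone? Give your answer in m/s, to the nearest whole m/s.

2811 m/s

Snell's law: sin 25.9°/V₁ = sin 66.3°/V₂.
V₂ = V₁·sin 66.3°/sin 25.9° = 1341 × 2.0963 = 2811.12 m/s.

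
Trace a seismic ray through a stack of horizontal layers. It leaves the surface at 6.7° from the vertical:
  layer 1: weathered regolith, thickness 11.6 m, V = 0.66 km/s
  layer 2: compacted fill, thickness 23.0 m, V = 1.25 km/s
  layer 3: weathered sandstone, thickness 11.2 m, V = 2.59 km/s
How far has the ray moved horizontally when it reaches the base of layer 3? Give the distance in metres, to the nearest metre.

12 m

Ray parameter p = sin 6.7° / 0.66 km/s = 1.7677e-01 s/km.
Layer 1: θ = 6.70°; offset = 11.6·tan 6.70° = 1.363 m.
Layer 2: sin θ = p·1.25 = 0.2210 → θ = 12.77°; offset = 23.0·tan 12.77° = 5.211 m.
Layer 3: sin θ = p·2.59 = 0.4578 → θ = 27.25°; offset = 11.2·tan 27.25° = 5.768 m.
Σ offsets = 12.342 m.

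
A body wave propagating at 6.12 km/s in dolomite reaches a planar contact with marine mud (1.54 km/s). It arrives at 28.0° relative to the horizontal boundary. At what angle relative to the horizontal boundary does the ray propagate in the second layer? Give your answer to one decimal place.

77.2°

Convert to the normal: θ₁ = 90° − 28.0° = 62.0°.
sin θ₁/V₁ = sin θ₂/V₂ ⇒ sin θ₂ = 1.54·sin 62.0°/6.12 = 1.54·0.8829/6.12 = 0.2222.
θ₂ = sin⁻¹(0.2222) = 12.84° (from vertical).
From the interface: 90° − 12.84° = 77.16°.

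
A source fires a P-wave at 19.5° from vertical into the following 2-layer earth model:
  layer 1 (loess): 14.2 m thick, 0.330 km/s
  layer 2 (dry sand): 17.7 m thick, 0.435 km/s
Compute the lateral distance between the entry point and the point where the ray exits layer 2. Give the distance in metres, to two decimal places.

13.70 m

p = sin θ₁/V₁ = sin 19.5°/0.330 = 1.0115e+00 s/km is conserved through the stack.
Layer 1: θ = 19.50°; offset = 14.2·tan 19.50° = 5.0285 m.
Layer 2: sin θ = p·0.435 = 0.4400 → θ = 26.11°; offset = 17.7·tan 26.11° = 8.6731 m.
Total horizontal offset = 13.7016 m.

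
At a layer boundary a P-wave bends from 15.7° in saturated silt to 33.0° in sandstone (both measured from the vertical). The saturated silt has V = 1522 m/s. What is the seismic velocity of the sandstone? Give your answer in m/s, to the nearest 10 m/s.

3060 m/s

sin 15.7° = 0.2706; sin 33.0° = 0.5446.
V₂ = V₁·(sin θ₂/sin θ₁) = 1522·(0.5446/0.2706) = 3063.34 m/s.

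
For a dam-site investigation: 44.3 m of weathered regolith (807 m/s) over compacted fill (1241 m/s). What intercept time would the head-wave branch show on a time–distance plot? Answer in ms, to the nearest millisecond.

83 ms

θ_c = arcsin(V₁/V₂) = arcsin(807/1241) = 40.56°; cos θ_c = 0.7597.
tᵢ = 2h·cos θ_c / V₁ = 2·44.3·0.7597 / 807 = 0.08341 s.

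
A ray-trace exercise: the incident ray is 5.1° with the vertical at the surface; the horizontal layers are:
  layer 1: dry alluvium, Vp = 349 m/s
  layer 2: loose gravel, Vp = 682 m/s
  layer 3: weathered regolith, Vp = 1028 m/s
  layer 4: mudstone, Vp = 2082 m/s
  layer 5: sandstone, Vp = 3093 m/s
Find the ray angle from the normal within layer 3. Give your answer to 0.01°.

15.18°

Ray parameter p = sin 5.1° / 349 = 2.5471e-04 s/m.
sin θ_3 = p·V_3 = 2.5471e-04 × 1028 = 0.2618.
θ_3 = 15.18° from the vertical.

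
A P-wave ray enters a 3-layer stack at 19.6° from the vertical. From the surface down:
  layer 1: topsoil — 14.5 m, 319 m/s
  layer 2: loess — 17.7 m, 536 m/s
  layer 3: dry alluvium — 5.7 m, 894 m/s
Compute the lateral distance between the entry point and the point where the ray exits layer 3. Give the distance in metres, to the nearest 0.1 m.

33.0 m

p = sin θ₁/V₁ = sin 19.6°/319 = 1.0516e-03 s/m is conserved through the stack.
Layer 1: θ = 19.60°; offset = 14.5·tan 19.60° = 5.163 m.
Layer 2: sin θ = p·536 = 0.5636 → θ = 34.31°; offset = 17.7·tan 34.31° = 12.078 m.
Layer 3: sin θ = p·894 = 0.9401 → θ = 70.07°; offset = 5.7·tan 70.07° = 15.720 m.
Summing the layer offsets gives 32.961 m.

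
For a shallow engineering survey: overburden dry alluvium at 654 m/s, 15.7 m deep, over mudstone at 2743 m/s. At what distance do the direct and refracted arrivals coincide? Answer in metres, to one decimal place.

40.0 m

x_cross = 2h·√((V₂+V₁)/(V₂−V₁)).
(V₂+V₁)/(V₂−V₁) = (2743+654)/(2743−654) = 1.6261; √ = 1.2752.
x_cross = 2·15.7·1.2752 = 40.04 m.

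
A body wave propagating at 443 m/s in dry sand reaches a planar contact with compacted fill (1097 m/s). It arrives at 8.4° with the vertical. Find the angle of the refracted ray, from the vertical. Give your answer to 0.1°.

Snell's law: sin θ₂ = (V₂/V₁)·sin θ₁ = (1097/443)·sin 8.4° = 0.3617.
θ₂ = arcsin 0.3617 = 21.21° from the normal.

21.2°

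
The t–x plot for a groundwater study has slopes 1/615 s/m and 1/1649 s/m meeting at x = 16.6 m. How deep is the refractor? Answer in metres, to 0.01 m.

h = (x_cross/2)·√((V₂−V₁)/(V₂+V₁)).
(V₂−V₁)/(V₂+V₁) = (1649−615)/(1649+615) = 0.4567; √ = 0.6758.
h = (16.6/2)·0.6758 = 5.61 m.

5.61 m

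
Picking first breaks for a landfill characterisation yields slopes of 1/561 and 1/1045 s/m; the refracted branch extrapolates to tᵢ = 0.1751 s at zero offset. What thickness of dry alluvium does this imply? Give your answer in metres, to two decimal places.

58.22 m

h = tᵢ·V₁·V₂ / (2·√(V₂²−V₁²)).
√(V₂²−V₁²) = √(1045² − 561²) = 881.6 m/s.
h = 0.1751 s × 561 × 1045 / (2 × 881.6) = 58.22 m.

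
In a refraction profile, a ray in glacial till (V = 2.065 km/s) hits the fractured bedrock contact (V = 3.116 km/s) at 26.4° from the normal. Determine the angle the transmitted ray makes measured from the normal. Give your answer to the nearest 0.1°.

sin θ₁/V₁ = sin θ₂/V₂ ⇒ sin θ₂ = 3.116·sin 26.4°/2.065 = 3.116·0.4446/2.065 = 0.6709.
θ₂ = sin⁻¹(0.6709) = 42.14° (from vertical).

42.1°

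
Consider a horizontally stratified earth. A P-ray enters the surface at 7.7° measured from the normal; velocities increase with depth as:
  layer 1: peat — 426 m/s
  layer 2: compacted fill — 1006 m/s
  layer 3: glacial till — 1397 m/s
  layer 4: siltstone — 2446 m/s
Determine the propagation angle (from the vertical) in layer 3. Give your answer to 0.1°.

Ray parameter p = sin 7.7° / 426 = 3.1452e-04 s/m.
sin θ_3 = p·V_3 = 3.1452e-04 × 1397 = 0.4394.
θ_3 = arcsin 0.4394 = 26.06°.

26.1°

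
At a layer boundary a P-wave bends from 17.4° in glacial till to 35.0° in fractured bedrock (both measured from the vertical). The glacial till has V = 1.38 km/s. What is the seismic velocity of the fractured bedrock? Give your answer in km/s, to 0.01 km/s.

2.65 km/s

Snell's law: sin 17.4°/V₁ = sin 35.0°/V₂.
V₂ = V₁·sin 35.0°/sin 17.4° = 1.38 × 1.9181 = 2.65 km/s.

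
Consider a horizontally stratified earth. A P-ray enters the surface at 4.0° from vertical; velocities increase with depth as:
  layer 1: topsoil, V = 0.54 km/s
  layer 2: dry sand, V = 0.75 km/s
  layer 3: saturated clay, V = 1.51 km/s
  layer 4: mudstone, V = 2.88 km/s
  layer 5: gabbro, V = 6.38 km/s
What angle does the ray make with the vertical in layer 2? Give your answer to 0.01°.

5.56°

Snell's law across each interface conserves sin θ / V, so sin θ_2 = V_2·sin θ₁/V₁.
sin θ_2 = 0.75 × sin 4.0° / 0.54 = 0.0969.
θ_2 = 5.56° from the vertical.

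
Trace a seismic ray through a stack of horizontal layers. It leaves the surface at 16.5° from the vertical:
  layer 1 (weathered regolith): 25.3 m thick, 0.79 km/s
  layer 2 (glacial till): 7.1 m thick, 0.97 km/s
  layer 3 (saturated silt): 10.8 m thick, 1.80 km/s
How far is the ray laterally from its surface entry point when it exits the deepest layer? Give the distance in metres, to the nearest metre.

Apply Snell's law at each interface; in layer i the horizontal offset is hᵢ·tan θᵢ.
Layer 1: θ = 16.50°; offset = 25.3·tan 16.50° = 7.494 m.
Layer 2: sin θ = 0.97·sin 16.5°/0.79 = 0.3487, θ = 20.41°; offset = 7.1·tan 20.41° = 2.642 m.
Layer 3: sin θ = 1.80·sin 16.5°/0.79 = 0.6471, θ = 40.33°; offset = 10.8·tan 40.33° = 9.167 m.
Σ offsets = 19.303 m.

19 m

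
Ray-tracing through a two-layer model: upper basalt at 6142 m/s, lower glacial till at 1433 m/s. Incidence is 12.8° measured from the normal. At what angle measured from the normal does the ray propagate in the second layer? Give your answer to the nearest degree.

Snell's law: sin θ₂ = (V₂/V₁)·sin θ₁ = (1433/6142)·sin 12.8° = 0.0517.
θ₂ = arcsin 0.0517 = 2.96° from the normal.

3°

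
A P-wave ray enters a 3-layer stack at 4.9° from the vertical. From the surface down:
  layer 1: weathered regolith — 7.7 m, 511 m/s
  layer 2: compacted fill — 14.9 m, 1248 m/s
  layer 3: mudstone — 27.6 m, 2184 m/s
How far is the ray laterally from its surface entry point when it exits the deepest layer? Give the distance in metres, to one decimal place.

14.7 m

Apply Snell's law at each interface; in layer i the horizontal offset is hᵢ·tan θᵢ.
Layer 1: θ = 4.90°; offset = 7.7·tan 4.90° = 0.660 m.
Layer 2: sin θ = 1248·sin 4.9°/511 = 0.2086, θ = 12.04°; offset = 14.9·tan 12.04° = 3.178 m.
Layer 3: sin θ = 2184·sin 4.9°/511 = 0.3651, θ = 21.41°; offset = 27.6·tan 21.41° = 10.823 m.
Σ offsets = 14.661 m.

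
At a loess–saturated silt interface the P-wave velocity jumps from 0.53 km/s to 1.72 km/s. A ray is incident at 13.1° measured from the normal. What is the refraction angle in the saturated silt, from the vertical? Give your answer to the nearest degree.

47°

Snell's law: sin θ₂ = (V₂/V₁)·sin θ₁ = (1.72/0.53)·sin 13.1° = 0.7355.
θ₂ = arcsin 0.7355 = 47.35° from the normal.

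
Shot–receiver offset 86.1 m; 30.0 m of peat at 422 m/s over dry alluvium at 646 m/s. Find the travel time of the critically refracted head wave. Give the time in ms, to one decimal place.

240.9 ms

t = x/V₂ + 2h·√(V₂²−V₁²)/(V₁V₂).
√(V₂²−V₁²) = √(646²−422²) = 489.1 m/s; delay term = 2·30.0·489.1/(422·646) = 0.10765 s.
t = 86.1/646 + 0.10765 = 0.24093 s.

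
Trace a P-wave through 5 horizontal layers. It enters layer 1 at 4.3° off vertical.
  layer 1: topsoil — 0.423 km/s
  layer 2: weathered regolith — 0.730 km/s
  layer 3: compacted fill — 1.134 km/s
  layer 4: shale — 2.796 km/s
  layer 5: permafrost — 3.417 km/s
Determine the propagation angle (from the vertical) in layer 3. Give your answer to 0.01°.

Ray parameter p = sin 4.3° / 0.423 = 1.7725e-01 s/km.
sin θ_3 = p·V_3 = 1.7725e-01 × 1.134 = 0.2010.
θ_3 = 11.60° from the vertical.

11.60°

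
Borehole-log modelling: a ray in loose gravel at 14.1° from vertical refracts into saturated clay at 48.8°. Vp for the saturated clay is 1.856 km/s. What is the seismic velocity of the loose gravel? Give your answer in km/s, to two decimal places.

sin 14.1° = 0.2436; sin 48.8° = 0.7524.
V₁ = V₂·(sin θ₁/sin θ₂) = 1.856·(0.2436/0.7524) = 0.60 km/s.

0.60 km/s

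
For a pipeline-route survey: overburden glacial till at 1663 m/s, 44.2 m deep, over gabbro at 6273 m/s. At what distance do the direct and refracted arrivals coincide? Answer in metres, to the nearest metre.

θ_c = arcsin(1663/6273) = 15.37°, so cos θ_c = 0.9642 and tᵢ = 2h cos θ_c/V₁ = 0.0513 s.
At crossover x/V₁ = x/V₂ + tᵢ ⇒ x = tᵢ/(1/V₁ − 1/V₂) = 0.05125/(6.0132e-04 − 1.5941e-04) = 115.99 m.

116 m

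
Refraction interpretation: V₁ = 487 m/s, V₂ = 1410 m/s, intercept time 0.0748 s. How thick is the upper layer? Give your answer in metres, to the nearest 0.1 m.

θ_c = arcsin(487/1410) = 20.21°; cos θ_c = 0.9385.
tᵢ = 2h cos θ_c/V₁ ⇒ h = tᵢ·V₁/(2 cos θ_c) = 0.0748·487/(2·0.9385) = 19.41 m.

19.4 m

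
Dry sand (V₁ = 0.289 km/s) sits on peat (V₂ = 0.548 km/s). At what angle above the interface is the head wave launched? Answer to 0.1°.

Critical incidence: sin θ_c = V₁/V₂ = 0.289/0.548 = 0.5274.
θ_c = arcsin 0.5274 = 31.83°.
Measured from the interface: 90° − 31.83° = 58.17°.

58.2°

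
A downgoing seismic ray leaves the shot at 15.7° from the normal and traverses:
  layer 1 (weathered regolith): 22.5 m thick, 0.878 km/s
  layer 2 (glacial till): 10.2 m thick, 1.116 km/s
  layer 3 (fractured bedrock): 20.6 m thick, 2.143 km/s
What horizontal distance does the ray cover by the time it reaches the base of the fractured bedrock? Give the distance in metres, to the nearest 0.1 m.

28.2 m

Ray parameter p = sin 15.7° / 0.878 km/s = 3.0820e-01 s/km.
Layer 1: θ = 15.70°; offset = 22.5·tan 15.70° = 6.324 m.
Layer 2: sin θ = p·1.116 = 0.3440 → θ = 20.12°; offset = 10.2·tan 20.12° = 3.736 m.
Layer 3: sin θ = p·2.143 = 0.6605 → θ = 41.34°; offset = 20.6·tan 41.34° = 18.121 m.
Summing the layer offsets gives 28.181 m.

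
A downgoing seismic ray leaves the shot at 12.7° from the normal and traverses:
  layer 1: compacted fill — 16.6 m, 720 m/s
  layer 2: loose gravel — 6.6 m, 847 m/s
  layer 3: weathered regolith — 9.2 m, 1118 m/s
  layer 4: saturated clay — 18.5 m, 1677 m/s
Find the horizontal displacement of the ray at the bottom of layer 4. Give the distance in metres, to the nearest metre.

p = sin θ₁/V₁ = sin 12.7°/720 = 3.0534e-04 s/m is conserved through the stack.
Layer 1: θ = 12.70°; offset = 16.6·tan 12.70° = 3.741 m.
Layer 2: sin θ = p·847 = 0.2586 → θ = 14.99°; offset = 6.6·tan 14.99° = 1.767 m.
Layer 3: sin θ = p·1118 = 0.3414 → θ = 19.96°; offset = 9.2·tan 19.96° = 3.341 m.
Layer 4: sin θ = p·1677 = 0.5121 → θ = 30.80°; offset = 18.5·tan 30.80° = 11.029 m.
Summing the layer offsets gives 19.878 m.

20 m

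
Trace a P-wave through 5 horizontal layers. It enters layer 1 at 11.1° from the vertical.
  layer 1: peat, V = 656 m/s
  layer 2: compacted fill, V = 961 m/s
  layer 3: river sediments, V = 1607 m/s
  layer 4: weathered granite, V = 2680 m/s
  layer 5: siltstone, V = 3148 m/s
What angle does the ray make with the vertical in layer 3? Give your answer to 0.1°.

28.1°

Ray parameter p = sin 11.1° / 656 = 2.9348e-04 s/m.
sin θ_3 = p·V_3 = 2.9348e-04 × 1607 = 0.4716.
θ_3 = arcsin 0.4716 = 28.14°.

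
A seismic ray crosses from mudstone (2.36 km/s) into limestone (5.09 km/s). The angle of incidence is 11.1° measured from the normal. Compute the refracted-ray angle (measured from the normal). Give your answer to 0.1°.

Snell's law: sin θ₂ = (V₂/V₁)·sin θ₁ = (5.09/2.36)·sin 11.1° = 0.4152.
θ₂ = arcsin 0.4152 = 24.53° from the normal.

24.5°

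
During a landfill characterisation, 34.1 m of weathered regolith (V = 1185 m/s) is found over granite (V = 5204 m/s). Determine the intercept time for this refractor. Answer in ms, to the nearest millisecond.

56 ms

θ_c = arcsin(V₁/V₂) = arcsin(1185/5204) = 13.16°; cos θ_c = 0.9737.
tᵢ = 2h·cos θ_c / V₁ = 2·34.1·0.9737 / 1185 = 0.05604 s.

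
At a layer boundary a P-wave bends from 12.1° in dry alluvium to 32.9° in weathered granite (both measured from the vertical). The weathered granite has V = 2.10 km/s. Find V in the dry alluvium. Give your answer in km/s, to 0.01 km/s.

Snell's law: sin 12.1°/V₁ = sin 32.9°/V₂.
V₁ = V₂·sin 12.1°/sin 32.9° = 2.10 × 0.3859 = 0.81 km/s.

0.81 km/s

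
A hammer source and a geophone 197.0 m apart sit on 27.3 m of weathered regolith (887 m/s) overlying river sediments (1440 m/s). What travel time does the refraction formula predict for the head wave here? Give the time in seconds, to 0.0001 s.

θ_c = arcsin(V₁/V₂) = arcsin(887/1440) = 38.02°, cos θ_c = 0.7878.
Intercept time tᵢ = 2h cos θ_c / V₁ = 2·27.3·0.7878/887 = 0.04849 s.
t = x/V₂ + tᵢ = 197.0/1440 + 0.04849 = 0.18530 s.

0.1853 s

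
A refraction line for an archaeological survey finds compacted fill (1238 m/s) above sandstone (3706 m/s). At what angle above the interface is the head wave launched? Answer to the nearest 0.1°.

Critical incidence: sin θ_c = V₁/V₂ = 1238/3706 = 0.3341.
θ_c = arcsin 0.3341 = 19.51°.
Measured from the interface: 90° − 19.51° = 70.49°.

70.5°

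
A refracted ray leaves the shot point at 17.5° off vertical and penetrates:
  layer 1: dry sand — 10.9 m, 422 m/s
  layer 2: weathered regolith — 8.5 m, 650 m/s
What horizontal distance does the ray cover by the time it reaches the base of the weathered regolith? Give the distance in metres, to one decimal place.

Ray parameter p = sin 17.5° / 422 m/s = 7.1257e-04 s/m.
Layer 1: θ = 17.50°; offset = 10.9·tan 17.50° = 3.437 m.
Layer 2: sin θ = p·650 = 0.4632 → θ = 27.59°; offset = 8.5·tan 27.59° = 4.442 m.
Summing the layer offsets gives 7.879 m.

7.9 m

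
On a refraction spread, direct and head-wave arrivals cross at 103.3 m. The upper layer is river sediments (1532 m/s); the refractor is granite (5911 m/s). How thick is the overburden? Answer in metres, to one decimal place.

h = (x_cross/2)·√((V₂−V₁)/(V₂+V₁)).
(V₂−V₁)/(V₂+V₁) = (5911−1532)/(5911+1532) = 0.5883; √ = 0.7670.
h = (103.3/2)·0.7670 = 39.62 m.

39.6 m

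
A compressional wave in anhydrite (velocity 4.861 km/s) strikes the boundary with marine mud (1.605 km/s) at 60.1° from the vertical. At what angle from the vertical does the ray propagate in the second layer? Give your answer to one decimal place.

Snell's law: sin θ₂ = (V₂/V₁)·sin θ₁ = (1.605/4.861)·sin 60.1° = 0.2862.
θ₂ = sin⁻¹(0.2862) = 16.63° (from vertical).

16.6°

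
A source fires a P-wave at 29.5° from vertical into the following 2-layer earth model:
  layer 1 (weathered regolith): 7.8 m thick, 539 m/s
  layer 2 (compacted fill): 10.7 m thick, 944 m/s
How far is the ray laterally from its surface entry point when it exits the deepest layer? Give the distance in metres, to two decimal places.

Ray parameter p = sin 29.5° / 539 m/s = 9.1359e-04 s/m.
Layer 1: θ = 29.50°; offset = 7.8·tan 29.50° = 4.4130 m.
Layer 2: sin θ = p·944 = 0.8624 → θ = 59.59°; offset = 10.7·tan 59.59° = 18.2305 m.
Σ offsets = 22.6435 m.

22.64 m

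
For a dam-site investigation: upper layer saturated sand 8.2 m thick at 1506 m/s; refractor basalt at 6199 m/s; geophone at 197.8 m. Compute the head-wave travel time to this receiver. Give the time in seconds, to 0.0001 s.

0.0425 s

t = x/V₂ + 2h·√(V₂²−V₁²)/(V₁V₂).
√(V₂²−V₁²) = √(6199²−1506²) = 6013.3 m/s; delay term = 2·8.2·6013.3/(1506·6199) = 0.01056 s.
t = 197.8/6199 + 0.01056 = 0.04247 s.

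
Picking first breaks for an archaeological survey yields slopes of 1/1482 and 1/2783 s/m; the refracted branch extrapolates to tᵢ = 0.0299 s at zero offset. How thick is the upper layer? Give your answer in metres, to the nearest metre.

θ_c = arcsin(1482/2783) = 32.18°; cos θ_c = 0.8464.
tᵢ = 2h cos θ_c/V₁ ⇒ h = tᵢ·V₁/(2 cos θ_c) = 0.0299·1482/(2·0.8464) = 26.18 m.

26 m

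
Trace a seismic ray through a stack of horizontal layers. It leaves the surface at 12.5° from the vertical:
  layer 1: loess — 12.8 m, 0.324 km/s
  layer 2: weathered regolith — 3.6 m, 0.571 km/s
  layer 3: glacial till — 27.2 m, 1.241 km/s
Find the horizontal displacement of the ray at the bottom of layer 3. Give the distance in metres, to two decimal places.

Apply Snell's law at each interface; in layer i the horizontal offset is hᵢ·tan θᵢ.
Layer 1: θ = 12.50°; offset = 12.8·tan 12.50° = 2.8377 m.
Layer 2: sin θ = 0.571·sin 12.5°/0.324 = 0.3814, θ = 22.42°; offset = 3.6·tan 22.42° = 1.4855 m.
Layer 3: sin θ = 1.241·sin 12.5°/0.324 = 0.8290, θ = 56.00°; offset = 27.2·tan 56.00° = 40.3225 m.
Summing the layer offsets gives 44.6457 m.

44.65 m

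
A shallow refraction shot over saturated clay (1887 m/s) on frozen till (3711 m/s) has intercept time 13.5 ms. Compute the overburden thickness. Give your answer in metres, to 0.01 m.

14.79 m

h = tᵢ·V₁·V₂ / (2·√(V₂²−V₁²)).
√(V₂²−V₁²) = √(3711² − 1887²) = 3195.4 m/s.
h = 0.0135 s × 1887 × 3711 / (2 × 3195.4) = 14.79 m.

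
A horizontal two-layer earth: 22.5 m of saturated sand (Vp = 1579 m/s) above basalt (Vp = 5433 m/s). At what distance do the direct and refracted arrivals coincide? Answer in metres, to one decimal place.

60.7 m

θ_c = arcsin(1579/5433) = 16.90°, so cos θ_c = 0.9568 and tᵢ = 2h cos θ_c/V₁ = 0.0273 s.
At crossover x/V₁ = x/V₂ + tᵢ ⇒ x = tᵢ/(1/V₁ − 1/V₂) = 0.02727/(6.3331e-04 − 1.8406e-04) = 60.70 m.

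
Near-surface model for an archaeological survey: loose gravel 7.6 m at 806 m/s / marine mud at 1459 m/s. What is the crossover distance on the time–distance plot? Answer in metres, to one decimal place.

θ_c = arcsin(806/1459) = 33.53°, so cos θ_c = 0.8336 and tᵢ = 2h cos θ_c/V₁ = 0.0157 s.
At crossover x/V₁ = x/V₂ + tᵢ ⇒ x = tᵢ/(1/V₁ − 1/V₂) = 0.01572/(1.2407e-03 − 6.8540e-04) = 28.31 m.

28.3 m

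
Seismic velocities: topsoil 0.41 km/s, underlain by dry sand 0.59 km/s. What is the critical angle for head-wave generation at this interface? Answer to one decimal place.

44.0°

Critical incidence: sin θ_c = V₁/V₂ = 0.41/0.59 = 0.6949.
θ_c = arcsin 0.6949 = 44.02°.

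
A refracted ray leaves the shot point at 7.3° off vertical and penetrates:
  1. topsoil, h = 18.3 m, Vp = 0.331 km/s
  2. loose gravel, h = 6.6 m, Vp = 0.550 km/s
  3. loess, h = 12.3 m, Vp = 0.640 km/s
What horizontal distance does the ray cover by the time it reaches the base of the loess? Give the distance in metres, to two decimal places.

Apply Snell's law at each interface; in layer i the horizontal offset is hᵢ·tan θᵢ.
Layer 1: θ = 7.30°; offset = 18.3·tan 7.30° = 2.3443 m.
Layer 2: sin θ = 0.550·sin 7.3°/0.331 = 0.2111, θ = 12.19°; offset = 6.6·tan 12.19° = 1.4256 m.
Layer 3: sin θ = 0.640·sin 7.3°/0.331 = 0.2457, θ = 14.22°; offset = 12.3·tan 14.22° = 3.1175 m.
Σ offsets = 6.8874 m.

6.89 m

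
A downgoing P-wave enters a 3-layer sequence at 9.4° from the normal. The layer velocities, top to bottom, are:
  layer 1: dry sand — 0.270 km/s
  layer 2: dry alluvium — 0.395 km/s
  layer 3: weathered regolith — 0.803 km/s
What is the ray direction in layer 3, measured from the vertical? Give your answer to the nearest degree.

29°

Snell's law across each interface conserves sin θ / V, so sin θ_3 = V_3·sin θ₁/V₁.
sin θ_3 = 0.803 × sin 9.4° / 0.270 = 0.4857.
θ_3 = 29.06° from the vertical.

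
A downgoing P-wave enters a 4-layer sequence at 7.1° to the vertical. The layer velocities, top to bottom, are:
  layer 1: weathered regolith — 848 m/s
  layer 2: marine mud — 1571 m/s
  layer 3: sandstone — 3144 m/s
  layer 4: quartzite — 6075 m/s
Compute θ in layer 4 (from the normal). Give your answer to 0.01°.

Snell's law across each interface conserves sin θ / V, so sin θ_4 = V_4·sin θ₁/V₁.
sin θ_4 = 6075 × sin 7.1° / 848 = 0.8855.
θ_4 = arcsin 0.8855 = 62.31°.

62.31°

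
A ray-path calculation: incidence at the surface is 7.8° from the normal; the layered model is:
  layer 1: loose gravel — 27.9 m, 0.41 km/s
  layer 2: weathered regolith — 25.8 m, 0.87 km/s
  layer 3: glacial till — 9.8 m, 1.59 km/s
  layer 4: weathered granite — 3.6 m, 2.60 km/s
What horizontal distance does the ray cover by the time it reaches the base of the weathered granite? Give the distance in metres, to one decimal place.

Apply Snell's law at each interface; in layer i the horizontal offset is hᵢ·tan θᵢ.
Layer 1: θ = 7.80°; offset = 27.9·tan 7.80° = 3.822 m.
Layer 2: sin θ = 0.87·sin 7.8°/0.41 = 0.2880, θ = 16.74°; offset = 25.8·tan 16.74° = 7.759 m.
Layer 3: sin θ = 1.59·sin 7.8°/0.41 = 0.5263, θ = 31.76°; offset = 9.8·tan 31.76° = 6.066 m.
Layer 4: sin θ = 2.60·sin 7.8°/0.41 = 0.8606, θ = 59.39°; offset = 3.6·tan 59.39° = 6.084 m.
Σ offsets = 23.731 m.

23.7 m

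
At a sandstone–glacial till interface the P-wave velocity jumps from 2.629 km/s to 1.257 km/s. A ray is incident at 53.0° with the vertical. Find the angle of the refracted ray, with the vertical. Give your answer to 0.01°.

22.45°

Snell's law: sin θ₂ = (V₂/V₁)·sin θ₁ = (1.257/2.629)·sin 53.0° = 0.3819.
θ₂ = sin⁻¹(0.3819) = 22.45° (from vertical).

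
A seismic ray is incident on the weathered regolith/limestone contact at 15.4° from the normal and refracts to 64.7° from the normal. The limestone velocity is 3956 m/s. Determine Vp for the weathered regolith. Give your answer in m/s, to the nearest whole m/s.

Snell's law: sin 15.4°/V₁ = sin 64.7°/V₂.
V₁ = V₂·sin 15.4°/sin 64.7° = 3956 × 0.2937 = 1162.00 m/s.

1162 m/s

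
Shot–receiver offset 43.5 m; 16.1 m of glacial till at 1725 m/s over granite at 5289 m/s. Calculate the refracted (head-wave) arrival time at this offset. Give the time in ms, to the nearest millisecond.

t = x/V₂ + 2h·√(V₂²−V₁²)/(V₁V₂).
√(V₂²−V₁²) = √(5289²−1725²) = 4999.8 m/s; delay term = 2·16.1·4999.8/(1725·5289) = 0.01765 s.
t = 43.5/5289 + 0.01765 = 0.02587 s.

26 ms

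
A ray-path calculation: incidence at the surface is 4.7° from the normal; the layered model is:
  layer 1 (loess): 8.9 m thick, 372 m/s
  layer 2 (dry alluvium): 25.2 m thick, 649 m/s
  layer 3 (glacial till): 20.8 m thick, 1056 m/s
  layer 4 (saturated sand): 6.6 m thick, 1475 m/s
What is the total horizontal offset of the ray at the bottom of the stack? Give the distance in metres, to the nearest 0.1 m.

Apply Snell's law at each interface; in layer i the horizontal offset is hᵢ·tan θᵢ.
Layer 1: θ = 4.70°; offset = 8.9·tan 4.70° = 0.732 m.
Layer 2: sin θ = 649·sin 4.7°/372 = 0.1430, θ = 8.22°; offset = 25.2·tan 8.22° = 3.640 m.
Layer 3: sin θ = 1056·sin 4.7°/372 = 0.2326, θ = 13.45°; offset = 20.8·tan 13.45° = 4.975 m.
Layer 4: sin θ = 1475·sin 4.7°/372 = 0.3249, θ = 18.96°; offset = 6.6·tan 18.96° = 2.267 m.
Summing the layer offsets gives 11.613 m.

11.6 m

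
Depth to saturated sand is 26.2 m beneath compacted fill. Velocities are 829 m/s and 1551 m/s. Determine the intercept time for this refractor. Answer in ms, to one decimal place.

tᵢ = 2h·√(V₂²−V₁²)/(V₁V₂).
√(V₂²−V₁²) = √(1551²−829²) = 1310.9 m/s.
tᵢ = 2·26.2·1310.9/(829·1551) = 0.05342 s.

53.4 ms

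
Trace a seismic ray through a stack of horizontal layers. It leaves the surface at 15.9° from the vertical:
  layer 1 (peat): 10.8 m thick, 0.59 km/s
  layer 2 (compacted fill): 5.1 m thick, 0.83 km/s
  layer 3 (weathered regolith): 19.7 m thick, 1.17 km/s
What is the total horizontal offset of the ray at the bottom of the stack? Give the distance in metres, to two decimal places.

Ray parameter p = sin 15.9° / 0.59 km/s = 4.6434e-01 s/km.
Layer 1: θ = 15.90°; offset = 10.8·tan 15.90° = 3.0765 m.
Layer 2: sin θ = p·0.83 = 0.3854 → θ = 22.67°; offset = 5.1·tan 22.67° = 2.1301 m.
Layer 3: sin θ = p·1.17 = 0.5433 → θ = 32.91°; offset = 19.7·tan 32.91° = 12.7479 m.
Σ offsets = 17.9544 m.

17.95 m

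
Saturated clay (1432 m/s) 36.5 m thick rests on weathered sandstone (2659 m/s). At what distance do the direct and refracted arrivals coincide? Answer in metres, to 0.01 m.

133.30 m

x_cross = 2h·√((V₂+V₁)/(V₂−V₁)).
(V₂+V₁)/(V₂−V₁) = (2659+1432)/(2659−1432) = 3.3341; √ = 1.8260.
x_cross = 2·36.5·1.8260 = 133.30 m.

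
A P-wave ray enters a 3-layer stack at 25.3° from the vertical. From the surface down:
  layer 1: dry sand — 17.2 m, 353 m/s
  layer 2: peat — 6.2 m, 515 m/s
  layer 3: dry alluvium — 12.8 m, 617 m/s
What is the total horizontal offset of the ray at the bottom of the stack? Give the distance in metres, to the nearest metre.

Apply Snell's law at each interface; in layer i the horizontal offset is hᵢ·tan θᵢ.
Layer 1: θ = 25.30°; offset = 17.2·tan 25.30° = 8.130 m.
Layer 2: sin θ = 515·sin 25.3°/353 = 0.6235, θ = 38.57°; offset = 6.2·tan 38.57° = 4.944 m.
Layer 3: sin θ = 617·sin 25.3°/353 = 0.7470, θ = 48.33°; offset = 12.8·tan 48.33° = 14.381 m.
Σ offsets = 27.455 m.

27 m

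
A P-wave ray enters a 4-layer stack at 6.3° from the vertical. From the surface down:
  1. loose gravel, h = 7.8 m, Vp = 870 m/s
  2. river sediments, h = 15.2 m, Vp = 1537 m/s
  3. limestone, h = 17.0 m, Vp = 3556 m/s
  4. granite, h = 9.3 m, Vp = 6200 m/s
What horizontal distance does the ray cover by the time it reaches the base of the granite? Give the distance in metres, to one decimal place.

24.1 m

p = sin θ₁/V₁ = sin 6.3°/870 = 1.2613e-04 s/m is conserved through the stack.
Layer 1: θ = 6.30°; offset = 7.8·tan 6.30° = 0.861 m.
Layer 2: sin θ = p·1537 = 0.1939 → θ = 11.18°; offset = 15.2·tan 11.18° = 3.004 m.
Layer 3: sin θ = p·3556 = 0.4485 → θ = 26.65°; offset = 17.0·tan 26.65° = 8.531 m.
Layer 4: sin θ = p·6200 = 0.7820 → θ = 51.45°; offset = 9.3·tan 51.45° = 11.669 m.
Summing the layer offsets gives 24.065 m.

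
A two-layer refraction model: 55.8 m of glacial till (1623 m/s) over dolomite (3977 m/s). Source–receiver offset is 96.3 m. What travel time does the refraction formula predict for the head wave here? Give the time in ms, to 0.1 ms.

87.0 ms

θ_c = arcsin(V₁/V₂) = arcsin(1623/3977) = 24.09°, cos θ_c = 0.9129.
Intercept time tᵢ = 2h cos θ_c / V₁ = 2·55.8·0.9129/1623 = 0.06278 s.
t = x/V₂ + tᵢ = 96.3/3977 + 0.06278 = 0.08699 s.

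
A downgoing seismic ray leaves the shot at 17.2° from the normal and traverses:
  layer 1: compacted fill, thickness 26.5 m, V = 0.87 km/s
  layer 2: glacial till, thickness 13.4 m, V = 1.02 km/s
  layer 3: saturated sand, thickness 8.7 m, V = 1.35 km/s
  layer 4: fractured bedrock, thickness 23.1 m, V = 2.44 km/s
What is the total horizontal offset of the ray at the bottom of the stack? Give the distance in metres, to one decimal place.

Apply Snell's law at each interface; in layer i the horizontal offset is hᵢ·tan θᵢ.
Layer 1: θ = 17.20°; offset = 26.5·tan 17.20° = 8.203 m.
Layer 2: sin θ = 1.02·sin 17.2°/0.87 = 0.3467, θ = 20.29°; offset = 13.4·tan 20.29° = 4.953 m.
Layer 3: sin θ = 1.35·sin 17.2°/0.87 = 0.4589, θ = 27.31°; offset = 8.7·tan 27.31° = 4.493 m.
Layer 4: sin θ = 2.44·sin 17.2°/0.87 = 0.8293, θ = 56.03°; offset = 23.1·tan 56.03° = 34.287 m.
Total horizontal offset = 51.936 m.

51.9 m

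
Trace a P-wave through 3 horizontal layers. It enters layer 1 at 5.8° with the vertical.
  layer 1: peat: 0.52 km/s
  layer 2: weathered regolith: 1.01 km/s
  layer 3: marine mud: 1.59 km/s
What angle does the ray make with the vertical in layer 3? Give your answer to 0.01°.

Snell's law across each interface conserves sin θ / V, so sin θ_3 = V_3·sin θ₁/V₁.
sin θ_3 = 1.59 × sin 5.8° / 0.52 = 0.3090.
θ_3 = arcsin 0.3090 = 18.00°.

18.00°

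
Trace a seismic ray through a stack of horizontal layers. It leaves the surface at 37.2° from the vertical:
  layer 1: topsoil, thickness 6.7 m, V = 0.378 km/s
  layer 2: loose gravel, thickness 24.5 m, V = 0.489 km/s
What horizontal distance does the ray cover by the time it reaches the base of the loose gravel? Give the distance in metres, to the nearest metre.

Ray parameter p = sin 37.2° / 0.378 km/s = 1.5995e+00 s/km.
Layer 1: θ = 37.20°; offset = 6.7·tan 37.20° = 5.086 m.
Layer 2: sin θ = p·0.489 = 0.7821 → θ = 51.46°; offset = 24.5·tan 51.46° = 30.753 m.
Summing the layer offsets gives 35.839 m.

36 m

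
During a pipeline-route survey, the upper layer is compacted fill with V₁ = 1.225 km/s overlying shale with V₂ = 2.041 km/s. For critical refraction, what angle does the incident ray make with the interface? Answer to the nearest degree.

53°

At critical incidence the refracted ray runs along the interface (θ₂ = 90°), so sin θ_c = V₁/V₂.
θ_c = arcsin(1.225/2.041) = arcsin 0.6002 = 36.88°.
Measured from the interface: 90° − 36.88° = 53.12°.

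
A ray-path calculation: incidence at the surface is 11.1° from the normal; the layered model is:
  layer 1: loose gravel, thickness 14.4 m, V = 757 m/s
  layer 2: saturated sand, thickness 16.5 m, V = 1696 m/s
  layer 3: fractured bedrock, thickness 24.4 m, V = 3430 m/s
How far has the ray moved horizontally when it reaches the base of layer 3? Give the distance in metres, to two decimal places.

54.25 m

Ray parameter p = sin 11.1° / 757 m/s = 2.5432e-04 s/m.
Layer 1: θ = 11.10°; offset = 14.4·tan 11.10° = 2.8252 m.
Layer 2: sin θ = p·1696 = 0.4313 → θ = 25.55°; offset = 16.5·tan 25.55° = 7.8885 m.
Layer 3: sin θ = p·3430 = 0.8723 → θ = 60.73°; offset = 24.4·tan 60.73° = 43.5337 m.
Total horizontal offset = 54.2474 m.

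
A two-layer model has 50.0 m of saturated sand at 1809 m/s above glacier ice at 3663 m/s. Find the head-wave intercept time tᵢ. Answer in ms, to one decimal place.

48.1 ms

tᵢ = 2h·√(V₂²−V₁²)/(V₁V₂).
√(V₂²−V₁²) = √(3663²−1809²) = 3185.1 m/s.
tᵢ = 2·50.0·3185.1/(1809·3663) = 0.04807 s.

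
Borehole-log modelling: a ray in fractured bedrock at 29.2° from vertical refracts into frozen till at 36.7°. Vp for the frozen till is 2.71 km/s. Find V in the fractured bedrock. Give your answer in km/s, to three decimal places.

sin 29.2° = 0.4879; sin 36.7° = 0.5976.
V₁ = V₂·(sin θ₁/sin θ₂) = 2.71·(0.4879/0.5976) = 2.212 km/s.

2.212 km/s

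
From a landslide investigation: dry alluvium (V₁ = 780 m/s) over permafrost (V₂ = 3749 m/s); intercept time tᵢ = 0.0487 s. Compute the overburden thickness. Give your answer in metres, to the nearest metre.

19 m

h = tᵢ·V₁·V₂ / (2·√(V₂²−V₁²)).
√(V₂²−V₁²) = √(3749² − 780²) = 3667.0 m/s.
h = 0.0487 s × 780 × 3749 / (2 × 3667.0) = 19.42 m.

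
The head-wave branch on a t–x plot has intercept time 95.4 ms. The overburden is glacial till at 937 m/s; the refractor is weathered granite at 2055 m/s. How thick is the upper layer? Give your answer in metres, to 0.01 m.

50.22 m

h = tᵢ·V₁·V₂ / (2·√(V₂²−V₁²)).
√(V₂²−V₁²) = √(2055² − 937²) = 1828.9 m/s.
h = 0.0954 s × 937 × 2055 / (2 × 1828.9) = 50.22 m.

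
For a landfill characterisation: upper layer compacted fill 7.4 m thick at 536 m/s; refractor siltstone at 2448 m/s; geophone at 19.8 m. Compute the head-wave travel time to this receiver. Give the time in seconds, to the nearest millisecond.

t = x/V₂ + 2h·√(V₂²−V₁²)/(V₁V₂).
√(V₂²−V₁²) = √(2448²−536²) = 2388.6 m/s; delay term = 2·7.4·2388.6/(536·2448) = 0.02694 s.
t = 19.8/2448 + 0.02694 = 0.03503 s.

0.035 s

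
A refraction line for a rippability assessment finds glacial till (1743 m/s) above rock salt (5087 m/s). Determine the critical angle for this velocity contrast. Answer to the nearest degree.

Critical incidence: sin θ_c = V₁/V₂ = 1743/5087 = 0.3426.
θ_c = arcsin 0.3426 = 20.04°.

20°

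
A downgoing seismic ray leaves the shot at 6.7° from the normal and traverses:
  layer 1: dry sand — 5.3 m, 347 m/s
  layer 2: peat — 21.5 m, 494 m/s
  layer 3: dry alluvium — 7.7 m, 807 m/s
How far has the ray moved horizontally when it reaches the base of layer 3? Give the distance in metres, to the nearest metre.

6 m

Apply Snell's law at each interface; in layer i the horizontal offset is hᵢ·tan θᵢ.
Layer 1: θ = 6.70°; offset = 5.3·tan 6.70° = 0.623 m.
Layer 2: sin θ = 494·sin 6.7°/347 = 0.1661, θ = 9.56°; offset = 21.5·tan 9.56° = 3.621 m.
Layer 3: sin θ = 807·sin 6.7°/347 = 0.2713, θ = 15.74°; offset = 7.7·tan 15.74° = 2.171 m.
Σ offsets = 6.415 m.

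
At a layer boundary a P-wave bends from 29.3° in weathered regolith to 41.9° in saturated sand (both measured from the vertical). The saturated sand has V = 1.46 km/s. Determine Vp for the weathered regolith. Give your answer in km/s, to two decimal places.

1.07 km/s

Snell's law: sin 29.3°/V₁ = sin 41.9°/V₂.
V₁ = V₂·sin 29.3°/sin 41.9° = 1.46 × 0.7328 = 1.07 km/s.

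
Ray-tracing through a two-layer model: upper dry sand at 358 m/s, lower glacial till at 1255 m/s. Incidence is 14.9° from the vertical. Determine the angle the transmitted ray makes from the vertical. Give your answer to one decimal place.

64.3°

Snell's law: sin θ₂ = (V₂/V₁)·sin θ₁ = (1255/358)·sin 14.9° = 0.9014.
θ₂ = sin⁻¹(0.9014) = 64.34° (from vertical).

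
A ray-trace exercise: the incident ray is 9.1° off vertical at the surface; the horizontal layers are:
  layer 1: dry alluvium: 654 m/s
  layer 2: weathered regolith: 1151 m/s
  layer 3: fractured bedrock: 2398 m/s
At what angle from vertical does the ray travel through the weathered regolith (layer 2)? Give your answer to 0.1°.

16.2°

Snell's law across each interface conserves sin θ / V, so sin θ_2 = V_2·sin θ₁/V₁.
sin θ_2 = 1151 × sin 9.1° / 654 = 0.2783.
θ_2 = 16.16° from the vertical.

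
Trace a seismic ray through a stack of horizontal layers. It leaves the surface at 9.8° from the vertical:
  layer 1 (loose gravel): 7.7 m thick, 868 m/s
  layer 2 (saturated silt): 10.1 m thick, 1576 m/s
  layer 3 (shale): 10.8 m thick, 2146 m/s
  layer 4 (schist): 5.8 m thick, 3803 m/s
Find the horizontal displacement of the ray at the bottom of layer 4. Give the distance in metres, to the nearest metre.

16 m

p = sin θ₁/V₁ = sin 9.8°/868 = 1.9609e-04 s/m is conserved through the stack.
Layer 1: θ = 9.80°; offset = 7.7·tan 9.80° = 1.330 m.
Layer 2: sin θ = p·1576 = 0.3090 → θ = 18.00°; offset = 10.1·tan 18.00° = 3.282 m.
Layer 3: sin θ = p·2146 = 0.4208 → θ = 24.89°; offset = 10.8·tan 24.89° = 5.010 m.
Layer 4: sin θ = p·3803 = 0.7457 → θ = 48.22°; offset = 5.8·tan 48.22° = 6.492 m.
Total horizontal offset = 16.114 m.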